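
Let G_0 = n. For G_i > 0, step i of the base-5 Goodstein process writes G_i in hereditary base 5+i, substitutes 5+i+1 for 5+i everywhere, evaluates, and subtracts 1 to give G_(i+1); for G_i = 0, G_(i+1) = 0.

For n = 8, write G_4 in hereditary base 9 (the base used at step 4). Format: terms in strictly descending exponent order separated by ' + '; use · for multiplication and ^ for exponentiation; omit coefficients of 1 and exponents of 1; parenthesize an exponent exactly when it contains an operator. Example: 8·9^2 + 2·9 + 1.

G_0=8  [base 5] 5 + 3  →[5↦6]→  6 + 3 = 9  −1 ⇒ G_1=8
G_1=8  [base 6] 6 + 2  →[6↦7]→  7 + 2 = 9  −1 ⇒ G_2=8
G_2=8  [base 7] 7 + 1  →[7↦8]→  8 + 1 = 9  −1 ⇒ G_3=8
G_3=8  [base 8] 8  →[8↦9]→  9 = 9  −1 ⇒ G_4=8
G_4=8  [base 9] 8  →[9↦10]→  8 = 8  −1 ⇒ G_5=7

8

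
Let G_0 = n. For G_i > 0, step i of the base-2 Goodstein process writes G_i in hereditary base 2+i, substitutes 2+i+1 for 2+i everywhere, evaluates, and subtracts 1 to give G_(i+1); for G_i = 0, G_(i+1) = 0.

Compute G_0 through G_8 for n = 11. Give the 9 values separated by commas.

base 2: 11 = 2^(2 + 1) + 2 + 1; at 3: 3^(3 + 1) + 3 + 1 = 85; next = 84
base 3: 84 = 3^(3 + 1) + 3; at 4: 4^(4 + 1) + 4 = 1028; next = 1027
base 4: 1027 = 4^(4 + 1) + 3; at 5: 5^(5 + 1) + 3 = 15628; next = 15627
base 5: 15627 = 5^(5 + 1) + 2; at 6: 6^(6 + 1) + 2 = 279938; next = 279937
base 6: 279937 = 6^(6 + 1) + 1; at 7: 7^(7 + 1) + 1 = 5764802; next = 5764801
base 7: 5764801 = 7^(7 + 1); at 8: 8^(8 + 1) = 134217728; next = 134217727
base 8: 134217727 = 7·8^8 + 7·8^7 + 7·8^6 + 7·8^5 + 7·8^4 + 7·8^3 + 7·8^2 + 7·8 + 7; at 9: 7·9^9 + 7·9^7 + 7·9^6 + 7·9^5 + 7·9^4 + 7·9^3 + 7·9^2 + 7·9 + 7 = 2749609303; next = 2749609302
base 9: 2749609302 = 7·9^9 + 7·9^7 + 7·9^6 + 7·9^5 + 7·9^4 + 7·9^3 + 7·9^2 + 7·9 + 6; at 10: 7·10^10 + 7·10^7 + 7·10^6 + 7·10^5 + 7·10^4 + 7·10^3 + 7·10^2 + 7·10 + 6 = 70077777776; next = 70077777775

11, 84, 1027, 15627, 279937, 5764801, 134217727, 2749609302, 70077777775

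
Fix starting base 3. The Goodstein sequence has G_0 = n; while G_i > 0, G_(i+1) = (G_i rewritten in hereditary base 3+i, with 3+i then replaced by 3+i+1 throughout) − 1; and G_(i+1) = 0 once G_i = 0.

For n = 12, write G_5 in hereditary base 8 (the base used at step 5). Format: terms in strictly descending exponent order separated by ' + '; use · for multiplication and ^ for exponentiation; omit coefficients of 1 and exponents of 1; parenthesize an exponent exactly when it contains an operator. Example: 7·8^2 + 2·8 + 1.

7·8 + 7

base 3: 12 = 3^2 + 3; at 4: 4^2 + 4 = 20; next = 19
base 4: 19 = 4^2 + 3; at 5: 5^2 + 3 = 28; next = 27
base 5: 27 = 5^2 + 2; at 6: 6^2 + 2 = 38; next = 37
base 6: 37 = 6^2 + 1; at 7: 7^2 + 1 = 50; next = 49
base 7: 49 = 7^2; at 8: 8^2 = 64; next = 63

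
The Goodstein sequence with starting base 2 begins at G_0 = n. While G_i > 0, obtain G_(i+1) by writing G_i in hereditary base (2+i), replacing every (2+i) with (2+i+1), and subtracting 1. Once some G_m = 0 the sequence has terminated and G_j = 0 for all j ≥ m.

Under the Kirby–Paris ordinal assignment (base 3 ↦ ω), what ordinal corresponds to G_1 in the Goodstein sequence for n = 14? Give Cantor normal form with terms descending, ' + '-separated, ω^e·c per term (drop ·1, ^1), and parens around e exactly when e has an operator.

ω^(ω + 1) + ω^ω + 2

base 2: 14 = 2^(2 + 1) + 2^2 + 2; at 3: 3^(3 + 1) + 3^3 + 3 = 111; next = 110
base 3: 110 = 3^(3 + 1) + 3^3 + 2; at 4: 4^(4 + 1) + 4^4 + 2 = 1282; next = 1281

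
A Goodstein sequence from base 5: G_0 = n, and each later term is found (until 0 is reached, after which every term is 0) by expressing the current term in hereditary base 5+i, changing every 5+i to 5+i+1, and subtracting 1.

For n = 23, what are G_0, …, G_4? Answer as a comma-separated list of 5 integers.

[0] 23 ≡ 4·5 + 3 (base 5). Lift 6: 27. −1: 26.
[1] 26 ≡ 4·6 + 2 (base 6). Lift 7: 30. −1: 29.
[2] 29 ≡ 4·7 + 1 (base 7). Lift 8: 33. −1: 32.
[3] 32 ≡ 4·8 (base 8). Lift 9: 36. −1: 35.

23, 26, 29, 32, 35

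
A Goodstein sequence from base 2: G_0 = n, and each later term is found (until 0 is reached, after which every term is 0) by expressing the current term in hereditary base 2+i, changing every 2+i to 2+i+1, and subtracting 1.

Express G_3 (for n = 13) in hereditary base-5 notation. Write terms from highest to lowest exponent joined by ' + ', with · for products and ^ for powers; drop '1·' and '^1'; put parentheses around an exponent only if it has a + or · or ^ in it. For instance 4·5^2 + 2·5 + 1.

5^(5 + 1) + 3·5^3 + 3·5^2 + 3·5 + 2

i=0: 13 = 2^(2 + 1) + 2^2 + 1 (b=2); 2→3: 3^(3 + 1) + 3^3 + 1 = 109; 109−1 = 108
i=1: 108 = 3^(3 + 1) + 3^3 (b=3); 3→4: 4^(4 + 1) + 4^4 = 1280; 1280−1 = 1279
i=2: 1279 = 4^(4 + 1) + 3·4^3 + 3·4^2 + 3·4 + 3 (b=4); 4→5: 5^(5 + 1) + 3·5^3 + 3·5^2 + 3·5 + 3 = 16093; 16093−1 = 16092
i=3: 16092 = 5^(5 + 1) + 3·5^3 + 3·5^2 + 3·5 + 2 (b=5); 5→6: 6^(6 + 1) + 3·6^3 + 3·6^2 + 3·6 + 2 = 280712; 280712−1 = 280711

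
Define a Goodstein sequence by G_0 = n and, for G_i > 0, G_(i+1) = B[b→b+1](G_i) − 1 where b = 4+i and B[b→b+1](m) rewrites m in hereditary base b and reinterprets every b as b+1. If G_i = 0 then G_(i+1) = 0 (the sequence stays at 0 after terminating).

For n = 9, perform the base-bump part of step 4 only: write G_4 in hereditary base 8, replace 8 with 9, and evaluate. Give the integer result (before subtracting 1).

12

G_0=9  [base 4] 2·4 + 1  →[4↦5]→  2·5 + 1 = 11  −1 ⇒ G_1=10
G_1=10  [base 5] 2·5  →[5↦6]→  2·6 = 12  −1 ⇒ G_2=11
G_2=11  [base 6] 6 + 5  →[6↦7]→  7 + 5 = 12  −1 ⇒ G_3=11
G_3=11  [base 7] 7 + 4  →[7↦8]→  8 + 4 = 12  −1 ⇒ G_4=11
G_4=11  [base 8] 8 + 3  →[8↦9]→  9 + 3 = 12  −1 ⇒ G_5=11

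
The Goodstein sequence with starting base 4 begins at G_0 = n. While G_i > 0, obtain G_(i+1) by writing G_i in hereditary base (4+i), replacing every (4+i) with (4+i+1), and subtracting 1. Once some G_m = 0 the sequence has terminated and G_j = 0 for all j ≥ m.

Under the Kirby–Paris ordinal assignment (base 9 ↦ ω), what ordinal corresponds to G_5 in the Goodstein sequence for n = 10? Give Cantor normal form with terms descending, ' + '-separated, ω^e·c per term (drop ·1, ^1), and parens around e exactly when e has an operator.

ω + 4

i=0: 10 = 2·4 + 2 (b=4); 4→5: 2·5 + 2 = 12; 12−1 = 11
i=1: 11 = 2·5 + 1 (b=5); 5→6: 2·6 + 1 = 13; 13−1 = 12
i=2: 12 = 2·6 (b=6); 6→7: 2·7 = 14; 14−1 = 13
i=3: 13 = 7 + 6 (b=7); 7→8: 8 + 6 = 14; 14−1 = 13
i=4: 13 = 8 + 5 (b=8); 8→9: 9 + 5 = 14; 14−1 = 13
i=5: 13 = 9 + 4 (b=9); 9→10: 10 + 4 = 14; 14−1 = 13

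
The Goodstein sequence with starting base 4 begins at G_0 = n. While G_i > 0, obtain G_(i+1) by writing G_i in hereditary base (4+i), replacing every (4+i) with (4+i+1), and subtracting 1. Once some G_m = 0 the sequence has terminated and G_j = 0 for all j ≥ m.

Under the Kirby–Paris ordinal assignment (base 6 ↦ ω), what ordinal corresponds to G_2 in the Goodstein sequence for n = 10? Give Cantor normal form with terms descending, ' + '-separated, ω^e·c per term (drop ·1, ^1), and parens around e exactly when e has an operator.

[0] 10 ≡ 2·4 + 2 (base 4). Lift 5: 12. −1: 11.
[1] 11 ≡ 2·5 + 1 (base 5). Lift 6: 13. −1: 12.
[2] 12 ≡ 2·6 (base 6). Lift 7: 14. −1: 13.

ω·2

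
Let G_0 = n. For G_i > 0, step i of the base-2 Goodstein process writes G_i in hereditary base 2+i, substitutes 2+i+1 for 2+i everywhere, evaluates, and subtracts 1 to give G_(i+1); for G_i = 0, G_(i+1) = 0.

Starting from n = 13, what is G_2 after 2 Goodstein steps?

base 2: 13 = 2^(2 + 1) + 2^2 + 1; at 3: 3^(3 + 1) + 3^3 + 1 = 109; next = 108
base 3: 108 = 3^(3 + 1) + 3^3; at 4: 4^(4 + 1) + 4^4 = 1280; next = 1279

1279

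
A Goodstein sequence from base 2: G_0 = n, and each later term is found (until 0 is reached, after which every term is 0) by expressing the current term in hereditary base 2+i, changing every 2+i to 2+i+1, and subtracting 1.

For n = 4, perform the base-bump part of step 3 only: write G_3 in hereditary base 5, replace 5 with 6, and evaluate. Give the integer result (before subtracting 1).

i=0: 4 = 2^2 (b=2); 2→3: 3^3 = 27; 27−1 = 26
i=1: 26 = 2·3^2 + 2·3 + 2 (b=3); 3→4: 2·4^2 + 2·4 + 2 = 42; 42−1 = 41
i=2: 41 = 2·4^2 + 2·4 + 1 (b=4); 4→5: 2·5^2 + 2·5 + 1 = 61; 61−1 = 60
i=3: 60 = 2·5^2 + 2·5 (b=5); 5→6: 2·6^2 + 2·6 = 84; 84−1 = 83

84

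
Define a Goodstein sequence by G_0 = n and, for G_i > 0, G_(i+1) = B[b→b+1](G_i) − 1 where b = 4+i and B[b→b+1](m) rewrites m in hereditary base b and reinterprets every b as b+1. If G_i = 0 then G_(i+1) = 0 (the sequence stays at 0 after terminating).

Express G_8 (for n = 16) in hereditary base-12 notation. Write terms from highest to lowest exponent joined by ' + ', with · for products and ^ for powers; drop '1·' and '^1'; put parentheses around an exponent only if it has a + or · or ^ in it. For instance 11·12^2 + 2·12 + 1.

base 4: 16 = 4^2; at 5: 5^2 = 25; next = 24
base 5: 24 = 4·5 + 4; at 6: 4·6 + 4 = 28; next = 27
base 6: 27 = 4·6 + 3; at 7: 4·7 + 3 = 31; next = 30
base 7: 30 = 4·7 + 2; at 8: 4·8 + 2 = 34; next = 33
base 8: 33 = 4·8 + 1; at 9: 4·9 + 1 = 37; next = 36
base 9: 36 = 4·9; at 10: 4·10 = 40; next = 39
base 10: 39 = 3·10 + 9; at 11: 3·11 + 9 = 42; next = 41
base 11: 41 = 3·11 + 8; at 12: 3·12 + 8 = 44; next = 43

3·12 + 7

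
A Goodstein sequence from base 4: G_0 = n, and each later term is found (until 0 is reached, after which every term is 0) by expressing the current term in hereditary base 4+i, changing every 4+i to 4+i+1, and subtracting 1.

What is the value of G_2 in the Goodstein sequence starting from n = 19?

37

base 4: 19 = 4^2 + 3; at 5: 5^2 + 3 = 28; next = 27
base 5: 27 = 5^2 + 2; at 6: 6^2 + 2 = 38; next = 37
base 6: 37 = 6^2 + 1; at 7: 7^2 + 1 = 50; next = 49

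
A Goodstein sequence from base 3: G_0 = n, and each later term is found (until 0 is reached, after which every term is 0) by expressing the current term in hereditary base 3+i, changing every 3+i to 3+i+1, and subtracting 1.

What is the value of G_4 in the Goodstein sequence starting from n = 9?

(0) 9|_3 = 3^2 ↦ 4^2|_4 = 16 ⇒ 15
(1) 15|_4 = 3·4 + 3 ↦ 3·5 + 3|_5 = 18 ⇒ 17
(2) 17|_5 = 3·5 + 2 ↦ 3·6 + 2|_6 = 20 ⇒ 19
(3) 19|_6 = 3·6 + 1 ↦ 3·7 + 1|_7 = 22 ⇒ 21
(4) 21|_7 = 3·7 ↦ 3·8|_8 = 24 ⇒ 23

21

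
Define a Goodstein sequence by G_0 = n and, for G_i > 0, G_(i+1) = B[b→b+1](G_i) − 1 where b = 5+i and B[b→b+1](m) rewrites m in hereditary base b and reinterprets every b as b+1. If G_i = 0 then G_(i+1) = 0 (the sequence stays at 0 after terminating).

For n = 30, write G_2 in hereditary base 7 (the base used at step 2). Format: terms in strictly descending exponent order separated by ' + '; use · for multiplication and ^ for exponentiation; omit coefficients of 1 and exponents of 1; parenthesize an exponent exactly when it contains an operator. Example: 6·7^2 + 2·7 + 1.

7^2 + 4

(0) 30|_5 = 5^2 + 5 ↦ 6^2 + 6|_6 = 42 ⇒ 41
(1) 41|_6 = 6^2 + 5 ↦ 7^2 + 5|_7 = 54 ⇒ 53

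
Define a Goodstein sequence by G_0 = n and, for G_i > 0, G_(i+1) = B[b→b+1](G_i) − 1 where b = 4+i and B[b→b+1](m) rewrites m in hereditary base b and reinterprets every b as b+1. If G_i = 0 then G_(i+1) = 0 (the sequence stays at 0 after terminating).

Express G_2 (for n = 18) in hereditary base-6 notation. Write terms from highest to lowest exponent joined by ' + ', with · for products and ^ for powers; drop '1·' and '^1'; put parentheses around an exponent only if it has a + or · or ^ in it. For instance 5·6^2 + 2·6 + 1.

step 0: 18 = 4^2 + 2; sub 5 for 4: 5^2 + 2; = 27; G_1 = 27−1 = 26
step 1: 26 = 5^2 + 1; sub 6 for 5: 6^2 + 1; = 37; G_2 = 37−1 = 36
step 2: 36 = 6^2; sub 7 for 6: 7^2; = 49; G_3 = 49−1 = 48

6^2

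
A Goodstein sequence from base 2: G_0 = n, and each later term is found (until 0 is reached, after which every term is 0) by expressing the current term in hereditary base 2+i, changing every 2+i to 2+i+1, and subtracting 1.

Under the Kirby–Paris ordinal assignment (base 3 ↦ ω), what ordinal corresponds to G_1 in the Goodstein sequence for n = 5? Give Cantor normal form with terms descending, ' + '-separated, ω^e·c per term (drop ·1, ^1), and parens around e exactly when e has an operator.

ω^ω

5 —HB2→ 2^2 + 1 —bump→ 3^3 + 1 = 28 —(−1)→ 27
27 —HB3→ 3^3 —bump→ 4^4 = 256 —(−1)→ 255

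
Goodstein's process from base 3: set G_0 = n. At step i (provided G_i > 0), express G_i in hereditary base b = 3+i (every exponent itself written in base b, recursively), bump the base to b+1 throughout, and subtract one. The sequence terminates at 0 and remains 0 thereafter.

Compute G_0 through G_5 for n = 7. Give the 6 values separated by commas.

[0] 7 ≡ 2·3 + 1 (base 3). Lift 4: 9. −1: 8.
[1] 8 ≡ 2·4 (base 4). Lift 5: 10. −1: 9.
[2] 9 ≡ 5 + 4 (base 5). Lift 6: 10. −1: 9.
[3] 9 ≡ 6 + 3 (base 6). Lift 7: 10. −1: 9.
[4] 9 ≡ 7 + 2 (base 7). Lift 8: 10. −1: 9.

7, 8, 9, 9, 9, 9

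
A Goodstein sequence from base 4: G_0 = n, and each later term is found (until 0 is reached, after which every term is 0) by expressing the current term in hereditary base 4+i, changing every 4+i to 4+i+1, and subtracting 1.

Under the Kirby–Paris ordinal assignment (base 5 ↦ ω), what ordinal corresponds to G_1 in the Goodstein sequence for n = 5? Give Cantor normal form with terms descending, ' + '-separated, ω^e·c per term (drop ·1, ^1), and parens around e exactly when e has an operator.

base 4: 5 = 4 + 1; at 5: 5 + 1 = 6; next = 5
base 5: 5 = 5; at 6: 6 = 6; next = 5

ω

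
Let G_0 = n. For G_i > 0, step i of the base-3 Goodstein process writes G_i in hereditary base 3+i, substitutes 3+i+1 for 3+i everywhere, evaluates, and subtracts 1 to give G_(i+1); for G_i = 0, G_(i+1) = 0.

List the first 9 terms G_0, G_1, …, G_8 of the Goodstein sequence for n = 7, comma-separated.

G_0 = 7. HB_3(7) = 2·3 + 1. Bump = 9. G_1 = 8.
G_1 = 8. HB_4(8) = 2·4. Bump = 10. G_2 = 9.
G_2 = 9. HB_5(9) = 5 + 4. Bump = 10. G_3 = 9.
G_3 = 9. HB_6(9) = 6 + 3. Bump = 10. G_4 = 9.
G_4 = 9. HB_7(9) = 7 + 2. Bump = 10. G_5 = 9.
G_5 = 9. HB_8(9) = 8 + 1. Bump = 10. G_6 = 9.
G_6 = 9. HB_9(9) = 9. Bump = 10. G_7 = 9.
G_7 = 9. HB_10(9) = 9. Bump = 9. G_8 = 8.

7, 8, 9, 9, 9, 9, 9, 9, 8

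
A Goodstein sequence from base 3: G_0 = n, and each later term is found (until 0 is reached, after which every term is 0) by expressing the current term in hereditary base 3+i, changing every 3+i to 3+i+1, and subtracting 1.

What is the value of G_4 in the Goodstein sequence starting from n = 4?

2

G_0=4  [base 3] 3 + 1  →[3↦4]→  4 + 1 = 5  −1 ⇒ G_1=4
G_1=4  [base 4] 4  →[4↦5]→  5 = 5  −1 ⇒ G_2=4
G_2=4  [base 5] 4  →[5↦6]→  4 = 4  −1 ⇒ G_3=3
G_3=3  [base 6] 3  →[6↦7]→  3 = 3  −1 ⇒ G_4=2
G_4=2  [base 7] 2  →[7↦8]→  2 = 2  −1 ⇒ G_5=1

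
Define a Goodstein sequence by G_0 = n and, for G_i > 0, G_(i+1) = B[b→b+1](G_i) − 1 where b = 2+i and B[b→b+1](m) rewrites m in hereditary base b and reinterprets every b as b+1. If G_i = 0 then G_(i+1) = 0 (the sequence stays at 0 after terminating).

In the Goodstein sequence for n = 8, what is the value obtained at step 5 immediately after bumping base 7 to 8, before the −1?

33554572

G_0=8  [base 2] 2^(2 + 1)  →[2↦3]→  3^(3 + 1) = 81  −1 ⇒ G_1=80
G_1=80  [base 3] 2·3^3 + 2·3^2 + 2·3 + 2  →[3↦4]→  2·4^4 + 2·4^2 + 2·4 + 2 = 554  −1 ⇒ G_2=553
G_2=553  [base 4] 2·4^4 + 2·4^2 + 2·4 + 1  →[4↦5]→  2·5^5 + 2·5^2 + 2·5 + 1 = 6311  −1 ⇒ G_3=6310
G_3=6310  [base 5] 2·5^5 + 2·5^2 + 2·5  →[5↦6]→  2·6^6 + 2·6^2 + 2·6 = 93396  −1 ⇒ G_4=93395
G_4=93395  [base 6] 2·6^6 + 2·6^2 + 6 + 5  →[6↦7]→  2·7^7 + 2·7^2 + 7 + 5 = 1647196  −1 ⇒ G_5=1647195
G_5=1647195  [base 7] 2·7^7 + 2·7^2 + 7 + 4  →[7↦8]→  2·8^8 + 2·8^2 + 8 + 4 = 33554572  −1 ⇒ G_6=33554571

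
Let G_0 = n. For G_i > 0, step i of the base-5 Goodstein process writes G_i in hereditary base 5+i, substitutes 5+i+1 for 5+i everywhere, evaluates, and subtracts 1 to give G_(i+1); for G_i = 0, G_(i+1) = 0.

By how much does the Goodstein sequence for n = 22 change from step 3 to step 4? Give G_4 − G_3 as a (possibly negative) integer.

2

(0) 22|_5 = 4·5 + 2 ↦ 4·6 + 2|_6 = 26 ⇒ 25
(1) 25|_6 = 4·6 + 1 ↦ 4·7 + 1|_7 = 29 ⇒ 28
(2) 28|_7 = 4·7 ↦ 4·8|_8 = 32 ⇒ 31
(3) 31|_8 = 3·8 + 7 ↦ 3·9 + 7|_9 = 34 ⇒ 33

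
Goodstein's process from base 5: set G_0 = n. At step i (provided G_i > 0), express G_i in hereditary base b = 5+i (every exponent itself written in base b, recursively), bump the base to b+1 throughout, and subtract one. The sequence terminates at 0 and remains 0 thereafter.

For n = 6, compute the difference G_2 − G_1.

0

i=0: 6 = 5 + 1 (b=5); 5→6: 6 + 1 = 7; 7−1 = 6
i=1: 6 = 6 (b=6); 6→7: 7 = 7; 7−1 = 6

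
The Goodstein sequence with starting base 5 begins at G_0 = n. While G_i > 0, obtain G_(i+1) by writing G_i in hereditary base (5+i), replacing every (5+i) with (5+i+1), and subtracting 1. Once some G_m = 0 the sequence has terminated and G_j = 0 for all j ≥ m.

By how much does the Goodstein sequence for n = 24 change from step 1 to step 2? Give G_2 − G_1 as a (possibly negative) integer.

3

24 —HB5→ 4·5 + 4 —bump→ 4·6 + 4 = 28 —(−1)→ 27
27 —HB6→ 4·6 + 3 —bump→ 4·7 + 3 = 31 —(−1)→ 30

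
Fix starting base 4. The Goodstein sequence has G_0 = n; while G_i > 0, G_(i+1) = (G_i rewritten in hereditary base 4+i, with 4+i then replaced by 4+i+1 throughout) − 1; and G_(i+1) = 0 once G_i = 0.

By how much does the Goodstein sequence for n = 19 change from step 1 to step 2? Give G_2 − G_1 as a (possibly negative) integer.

10

G_0 = 19. HB_4(19) = 4^2 + 3. Bump = 28. G_1 = 27.
G_1 = 27. HB_5(27) = 5^2 + 2. Bump = 38. G_2 = 37.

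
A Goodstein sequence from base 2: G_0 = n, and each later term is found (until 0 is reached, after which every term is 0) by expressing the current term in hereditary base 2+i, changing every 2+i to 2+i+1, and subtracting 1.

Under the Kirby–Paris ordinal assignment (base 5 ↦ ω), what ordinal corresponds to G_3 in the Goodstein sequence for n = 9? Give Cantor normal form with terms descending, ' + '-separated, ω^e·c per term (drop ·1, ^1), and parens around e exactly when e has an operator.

9 —HB2→ 2^(2 + 1) + 1 —bump→ 3^(3 + 1) + 1 = 82 —(−1)→ 81
81 —HB3→ 3^(3 + 1) —bump→ 4^(4 + 1) = 1024 —(−1)→ 1023
1023 —HB4→ 3·4^4 + 3·4^3 + 3·4^2 + 3·4 + 3 —bump→ 3·5^5 + 3·5^3 + 3·5^2 + 3·5 + 3 = 9843 —(−1)→ 9842
9842 —HB5→ 3·5^5 + 3·5^3 + 3·5^2 + 3·5 + 2 —bump→ 3·6^6 + 3·6^3 + 3·6^2 + 3·6 + 2 = 140744 —(−1)→ 140743

ω^ω·3 + ω^3·3 + ω^2·3 + ω·3 + 2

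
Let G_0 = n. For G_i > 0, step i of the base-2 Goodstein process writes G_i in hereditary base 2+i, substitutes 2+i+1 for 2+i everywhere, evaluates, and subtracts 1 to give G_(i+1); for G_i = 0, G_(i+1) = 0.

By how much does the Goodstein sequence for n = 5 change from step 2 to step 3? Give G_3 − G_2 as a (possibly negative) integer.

212

step 0: 5 = 2^2 + 1; sub 3 for 2: 3^3 + 1; = 28; G_1 = 28−1 = 27
step 1: 27 = 3^3; sub 4 for 3: 4^4; = 256; G_2 = 256−1 = 255
step 2: 255 = 3·4^3 + 3·4^2 + 3·4 + 3; sub 5 for 4: 3·5^3 + 3·5^2 + 3·5 + 3; = 468; G_3 = 468−1 = 467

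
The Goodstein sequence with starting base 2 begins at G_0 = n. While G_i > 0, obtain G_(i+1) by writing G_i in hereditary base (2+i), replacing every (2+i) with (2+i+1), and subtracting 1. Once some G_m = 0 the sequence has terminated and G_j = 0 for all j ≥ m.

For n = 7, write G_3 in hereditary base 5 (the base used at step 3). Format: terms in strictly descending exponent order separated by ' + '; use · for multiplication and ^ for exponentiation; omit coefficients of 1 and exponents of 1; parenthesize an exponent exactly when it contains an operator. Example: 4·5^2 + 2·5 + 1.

G_0=7  [base 2] 2^2 + 2 + 1  →[2↦3]→  3^3 + 3 + 1 = 31  −1 ⇒ G_1=30
G_1=30  [base 3] 3^3 + 3  →[3↦4]→  4^4 + 4 = 260  −1 ⇒ G_2=259
G_2=259  [base 4] 4^4 + 3  →[4↦5]→  5^5 + 3 = 3128  −1 ⇒ G_3=3127
G_3=3127  [base 5] 5^5 + 2  →[5↦6]→  6^6 + 2 = 46658  −1 ⇒ G_4=46657

5^5 + 2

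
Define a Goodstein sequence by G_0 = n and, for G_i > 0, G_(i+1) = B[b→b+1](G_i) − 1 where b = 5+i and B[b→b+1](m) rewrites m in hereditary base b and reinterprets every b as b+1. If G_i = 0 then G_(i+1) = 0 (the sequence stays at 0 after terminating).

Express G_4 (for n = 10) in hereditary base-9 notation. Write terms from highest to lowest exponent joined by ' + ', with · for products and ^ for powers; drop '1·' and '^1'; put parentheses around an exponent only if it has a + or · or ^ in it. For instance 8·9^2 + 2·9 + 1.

9 + 2

base 5: 10 = 2·5; at 6: 2·6 = 12; next = 11
base 6: 11 = 6 + 5; at 7: 7 + 5 = 12; next = 11
base 7: 11 = 7 + 4; at 8: 8 + 4 = 12; next = 11
base 8: 11 = 8 + 3; at 9: 9 + 3 = 12; next = 11
base 9: 11 = 9 + 2; at 10: 10 + 2 = 12; next = 11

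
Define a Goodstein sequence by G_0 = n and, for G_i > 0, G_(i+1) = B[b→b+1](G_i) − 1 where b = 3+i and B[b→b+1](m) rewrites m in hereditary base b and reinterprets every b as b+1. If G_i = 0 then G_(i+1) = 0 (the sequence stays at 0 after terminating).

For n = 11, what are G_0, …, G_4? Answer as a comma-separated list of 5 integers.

G_0 = 11. HB_3(11) = 3^2 + 2. Bump = 18. G_1 = 17.
G_1 = 17. HB_4(17) = 4^2 + 1. Bump = 26. G_2 = 25.
G_2 = 25. HB_5(25) = 5^2. Bump = 36. G_3 = 35.
G_3 = 35. HB_6(35) = 5·6 + 5. Bump = 40. G_4 = 39.

11, 17, 25, 35, 39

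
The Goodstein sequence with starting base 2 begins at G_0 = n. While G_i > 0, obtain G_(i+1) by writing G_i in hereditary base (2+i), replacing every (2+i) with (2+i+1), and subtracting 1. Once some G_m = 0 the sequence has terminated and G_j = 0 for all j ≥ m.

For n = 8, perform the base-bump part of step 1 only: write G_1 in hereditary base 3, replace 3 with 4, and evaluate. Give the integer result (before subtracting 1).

(0) 8|_2 = 2^(2 + 1) ↦ 3^(3 + 1)|_3 = 81 ⇒ 80
(1) 80|_3 = 2·3^3 + 2·3^2 + 2·3 + 2 ↦ 2·4^4 + 2·4^2 + 2·4 + 2|_4 = 554 ⇒ 553

554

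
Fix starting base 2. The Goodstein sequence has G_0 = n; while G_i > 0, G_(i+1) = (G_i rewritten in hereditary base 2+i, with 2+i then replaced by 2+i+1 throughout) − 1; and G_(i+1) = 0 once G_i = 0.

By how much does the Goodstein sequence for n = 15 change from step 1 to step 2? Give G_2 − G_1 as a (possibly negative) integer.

1172

15 —HB2→ 2^(2 + 1) + 2^2 + 2 + 1 —bump→ 3^(3 + 1) + 3^3 + 3 + 1 = 112 —(−1)→ 111
111 —HB3→ 3^(3 + 1) + 3^3 + 3 —bump→ 4^(4 + 1) + 4^4 + 4 = 1284 —(−1)→ 1283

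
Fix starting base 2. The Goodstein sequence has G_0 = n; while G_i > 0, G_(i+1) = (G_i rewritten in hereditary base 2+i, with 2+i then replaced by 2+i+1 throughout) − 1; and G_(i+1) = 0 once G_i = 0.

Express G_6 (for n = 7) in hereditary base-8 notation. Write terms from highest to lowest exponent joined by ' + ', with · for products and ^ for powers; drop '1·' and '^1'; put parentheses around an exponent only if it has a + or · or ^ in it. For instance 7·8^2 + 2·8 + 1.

7·8^7 + 7·8^6 + 7·8^5 + 7·8^4 + 7·8^3 + 7·8^2 + 7·8 + 7

(0) 7|_2 = 2^2 + 2 + 1 ↦ 3^3 + 3 + 1|_3 = 31 ⇒ 30
(1) 30|_3 = 3^3 + 3 ↦ 4^4 + 4|_4 = 260 ⇒ 259
(2) 259|_4 = 4^4 + 3 ↦ 5^5 + 3|_5 = 3128 ⇒ 3127
(3) 3127|_5 = 5^5 + 2 ↦ 6^6 + 2|_6 = 46658 ⇒ 46657
(4) 46657|_6 = 6^6 + 1 ↦ 7^7 + 1|_7 = 823544 ⇒ 823543
(5) 823543|_7 = 7^7 ↦ 8^8|_8 = 16777216 ⇒ 16777215
(6) 16777215|_8 = 7·8^7 + 7·8^6 + 7·8^5 + 7·8^4 + 7·8^3 + 7·8^2 + 7·8 + 7 ↦ 7·9^7 + 7·9^6 + 7·9^5 + 7·9^4 + 7·9^3 + 7·9^2 + 7·9 + 7|_9 = 37665880 ⇒ 37665879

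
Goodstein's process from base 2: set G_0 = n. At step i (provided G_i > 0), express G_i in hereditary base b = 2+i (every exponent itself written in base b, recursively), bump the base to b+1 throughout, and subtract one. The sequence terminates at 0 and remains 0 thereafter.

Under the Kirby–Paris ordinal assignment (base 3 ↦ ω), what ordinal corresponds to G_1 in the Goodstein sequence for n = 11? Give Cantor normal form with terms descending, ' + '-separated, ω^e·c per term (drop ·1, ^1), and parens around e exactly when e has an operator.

(0) 11|_2 = 2^(2 + 1) + 2 + 1 ↦ 3^(3 + 1) + 3 + 1|_3 = 85 ⇒ 84
(1) 84|_3 = 3^(3 + 1) + 3 ↦ 4^(4 + 1) + 4|_4 = 1028 ⇒ 1027

ω^(ω + 1) + ω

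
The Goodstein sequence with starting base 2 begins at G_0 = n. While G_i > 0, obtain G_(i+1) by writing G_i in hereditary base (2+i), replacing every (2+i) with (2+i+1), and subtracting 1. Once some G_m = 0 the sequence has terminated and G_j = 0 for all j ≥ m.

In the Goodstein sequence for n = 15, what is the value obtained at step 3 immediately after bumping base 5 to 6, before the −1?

326594

(0) 15|_2 = 2^(2 + 1) + 2^2 + 2 + 1 ↦ 3^(3 + 1) + 3^3 + 3 + 1|_3 = 112 ⇒ 111
(1) 111|_3 = 3^(3 + 1) + 3^3 + 3 ↦ 4^(4 + 1) + 4^4 + 4|_4 = 1284 ⇒ 1283
(2) 1283|_4 = 4^(4 + 1) + 4^4 + 3 ↦ 5^(5 + 1) + 5^5 + 3|_5 = 18753 ⇒ 18752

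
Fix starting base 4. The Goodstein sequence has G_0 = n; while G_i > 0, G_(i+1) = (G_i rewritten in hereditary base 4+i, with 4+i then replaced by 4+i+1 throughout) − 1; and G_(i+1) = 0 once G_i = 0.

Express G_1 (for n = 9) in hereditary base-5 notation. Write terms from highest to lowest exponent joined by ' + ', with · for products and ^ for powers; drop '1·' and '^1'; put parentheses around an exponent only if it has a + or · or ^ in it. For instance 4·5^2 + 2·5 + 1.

base 4: 9 = 2·4 + 1; at 5: 2·5 + 1 = 11; next = 10
base 5: 10 = 2·5; at 6: 2·6 = 12; next = 11

2·5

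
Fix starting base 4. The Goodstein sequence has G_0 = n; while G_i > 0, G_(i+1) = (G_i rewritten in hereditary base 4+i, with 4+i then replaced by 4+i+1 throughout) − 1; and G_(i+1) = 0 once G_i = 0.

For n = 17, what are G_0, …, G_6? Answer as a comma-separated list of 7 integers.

17, 25, 35, 39, 43, 47, 51

base 4: 17 = 4^2 + 1; at 5: 5^2 + 1 = 26; next = 25
base 5: 25 = 5^2; at 6: 6^2 = 36; next = 35
base 6: 35 = 5·6 + 5; at 7: 5·7 + 5 = 40; next = 39
base 7: 39 = 5·7 + 4; at 8: 5·8 + 4 = 44; next = 43
base 8: 43 = 5·8 + 3; at 9: 5·9 + 3 = 48; next = 47
base 9: 47 = 5·9 + 2; at 10: 5·10 + 2 = 52; next = 51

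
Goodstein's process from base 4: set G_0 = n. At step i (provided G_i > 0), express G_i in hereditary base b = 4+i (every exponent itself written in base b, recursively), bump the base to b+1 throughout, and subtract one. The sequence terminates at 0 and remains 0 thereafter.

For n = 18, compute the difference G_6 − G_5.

5

(0) 18|_4 = 4^2 + 2 ↦ 5^2 + 2|_5 = 27 ⇒ 26
(1) 26|_5 = 5^2 + 1 ↦ 6^2 + 1|_6 = 37 ⇒ 36
(2) 36|_6 = 6^2 ↦ 7^2|_7 = 49 ⇒ 48
(3) 48|_7 = 6·7 + 6 ↦ 6·8 + 6|_8 = 54 ⇒ 53
(4) 53|_8 = 6·8 + 5 ↦ 6·9 + 5|_9 = 59 ⇒ 58
(5) 58|_9 = 6·9 + 4 ↦ 6·10 + 4|_10 = 64 ⇒ 63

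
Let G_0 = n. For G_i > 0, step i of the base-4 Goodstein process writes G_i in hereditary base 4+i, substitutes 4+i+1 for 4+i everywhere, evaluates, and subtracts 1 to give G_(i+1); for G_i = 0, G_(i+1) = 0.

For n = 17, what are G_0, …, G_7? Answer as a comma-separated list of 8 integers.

17, 25, 35, 39, 43, 47, 51, 55

17 —HB4→ 4^2 + 1 —bump→ 5^2 + 1 = 26 —(−1)→ 25
25 —HB5→ 5^2 —bump→ 6^2 = 36 —(−1)→ 35
35 —HB6→ 5·6 + 5 —bump→ 5·7 + 5 = 40 —(−1)→ 39
39 —HB7→ 5·7 + 4 —bump→ 5·8 + 4 = 44 —(−1)→ 43
43 —HB8→ 5·8 + 3 —bump→ 5·9 + 3 = 48 —(−1)→ 47
47 —HB9→ 5·9 + 2 —bump→ 5·10 + 2 = 52 —(−1)→ 51
51 —HB10→ 5·10 + 1 —bump→ 5·11 + 1 = 56 —(−1)→ 55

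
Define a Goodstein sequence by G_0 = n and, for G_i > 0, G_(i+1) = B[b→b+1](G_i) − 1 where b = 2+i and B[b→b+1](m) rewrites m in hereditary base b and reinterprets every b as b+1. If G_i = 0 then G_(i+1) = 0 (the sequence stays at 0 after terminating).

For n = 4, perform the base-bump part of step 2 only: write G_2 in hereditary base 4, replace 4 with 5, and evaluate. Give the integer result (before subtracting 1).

61

4 —HB2→ 2^2 —bump→ 3^3 = 27 —(−1)→ 26
26 —HB3→ 2·3^2 + 2·3 + 2 —bump→ 2·4^2 + 2·4 + 2 = 42 —(−1)→ 41
41 —HB4→ 2·4^2 + 2·4 + 1 —bump→ 2·5^2 + 2·5 + 1 = 61 —(−1)→ 60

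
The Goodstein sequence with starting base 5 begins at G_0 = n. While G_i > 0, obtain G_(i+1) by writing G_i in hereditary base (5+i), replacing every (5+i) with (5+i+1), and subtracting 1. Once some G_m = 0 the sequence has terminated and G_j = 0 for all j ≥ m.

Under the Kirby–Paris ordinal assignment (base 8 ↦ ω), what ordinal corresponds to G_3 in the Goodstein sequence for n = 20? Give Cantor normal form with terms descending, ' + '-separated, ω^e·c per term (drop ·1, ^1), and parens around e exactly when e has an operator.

ω·3 + 3

step 0: 20 = 4·5; sub 6 for 5: 4·6; = 24; G_1 = 24−1 = 23
step 1: 23 = 3·6 + 5; sub 7 for 6: 3·7 + 5; = 26; G_2 = 26−1 = 25
step 2: 25 = 3·7 + 4; sub 8 for 7: 3·8 + 4; = 28; G_3 = 28−1 = 27
step 3: 27 = 3·8 + 3; sub 9 for 8: 3·9 + 3; = 30; G_4 = 30−1 = 29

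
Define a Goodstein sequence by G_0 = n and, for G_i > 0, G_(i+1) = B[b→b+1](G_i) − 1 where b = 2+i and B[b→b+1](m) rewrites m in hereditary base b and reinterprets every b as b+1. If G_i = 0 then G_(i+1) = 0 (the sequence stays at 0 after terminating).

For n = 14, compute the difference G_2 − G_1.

1171

base 2: 14 = 2^(2 + 1) + 2^2 + 2; at 3: 3^(3 + 1) + 3^3 + 3 = 111; next = 110
base 3: 110 = 3^(3 + 1) + 3^3 + 2; at 4: 4^(4 + 1) + 4^4 + 2 = 1282; next = 1281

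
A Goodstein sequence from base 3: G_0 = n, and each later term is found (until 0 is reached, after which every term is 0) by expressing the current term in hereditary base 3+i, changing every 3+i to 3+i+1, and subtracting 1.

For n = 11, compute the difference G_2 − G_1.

G_0=11  [base 3] 3^2 + 2  →[3↦4]→  4^2 + 2 = 18  −1 ⇒ G_1=17
G_1=17  [base 4] 4^2 + 1  →[4↦5]→  5^2 + 1 = 26  −1 ⇒ G_2=25

8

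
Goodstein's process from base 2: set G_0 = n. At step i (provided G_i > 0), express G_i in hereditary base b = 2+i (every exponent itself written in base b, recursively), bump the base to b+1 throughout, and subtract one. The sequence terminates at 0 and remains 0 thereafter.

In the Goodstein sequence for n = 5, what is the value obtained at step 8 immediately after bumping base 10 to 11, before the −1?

4383

G_0=5  [base 2] 2^2 + 1  →[2↦3]→  3^3 + 1 = 28  −1 ⇒ G_1=27
G_1=27  [base 3] 3^3  →[3↦4]→  4^4 = 256  −1 ⇒ G_2=255
G_2=255  [base 4] 3·4^3 + 3·4^2 + 3·4 + 3  →[4↦5]→  3·5^3 + 3·5^2 + 3·5 + 3 = 468  −1 ⇒ G_3=467
G_3=467  [base 5] 3·5^3 + 3·5^2 + 3·5 + 2  →[5↦6]→  3·6^3 + 3·6^2 + 3·6 + 2 = 776  −1 ⇒ G_4=775
G_4=775  [base 6] 3·6^3 + 3·6^2 + 3·6 + 1  →[6↦7]→  3·7^3 + 3·7^2 + 3·7 + 1 = 1198  −1 ⇒ G_5=1197
G_5=1197  [base 7] 3·7^3 + 3·7^2 + 3·7  →[7↦8]→  3·8^3 + 3·8^2 + 3·8 = 1752  −1 ⇒ G_6=1751
G_6=1751  [base 8] 3·8^3 + 3·8^2 + 2·8 + 7  →[8↦9]→  3·9^3 + 3·9^2 + 2·9 + 7 = 2455  −1 ⇒ G_7=2454
G_7=2454  [base 9] 3·9^3 + 3·9^2 + 2·9 + 6  →[9↦10]→  3·10^3 + 3·10^2 + 2·10 + 6 = 3326  −1 ⇒ G_8=3325
G_8=3325  [base 10] 3·10^3 + 3·10^2 + 2·10 + 5  →[10↦11]→  3·11^3 + 3·11^2 + 2·11 + 5 = 4383  −1 ⇒ G_9=4382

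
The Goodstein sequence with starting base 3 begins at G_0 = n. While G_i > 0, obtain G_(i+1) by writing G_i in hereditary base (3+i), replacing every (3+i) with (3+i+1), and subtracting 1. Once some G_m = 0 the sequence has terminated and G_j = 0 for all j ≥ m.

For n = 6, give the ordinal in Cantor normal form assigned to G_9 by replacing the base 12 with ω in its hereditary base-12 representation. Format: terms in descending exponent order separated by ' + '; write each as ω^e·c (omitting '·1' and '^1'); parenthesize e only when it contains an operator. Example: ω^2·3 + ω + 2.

3

base 3: 6 = 2·3; at 4: 2·4 = 8; next = 7
base 4: 7 = 4 + 3; at 5: 5 + 3 = 8; next = 7
base 5: 7 = 5 + 2; at 6: 6 + 2 = 8; next = 7
base 6: 7 = 6 + 1; at 7: 7 + 1 = 8; next = 7
base 7: 7 = 7; at 8: 8 = 8; next = 7
base 8: 7 = 7; at 9: 7 = 7; next = 6
base 9: 6 = 6; at 10: 6 = 6; next = 5
base 10: 5 = 5; at 11: 5 = 5; next = 4
base 11: 4 = 4; at 12: 4 = 4; next = 3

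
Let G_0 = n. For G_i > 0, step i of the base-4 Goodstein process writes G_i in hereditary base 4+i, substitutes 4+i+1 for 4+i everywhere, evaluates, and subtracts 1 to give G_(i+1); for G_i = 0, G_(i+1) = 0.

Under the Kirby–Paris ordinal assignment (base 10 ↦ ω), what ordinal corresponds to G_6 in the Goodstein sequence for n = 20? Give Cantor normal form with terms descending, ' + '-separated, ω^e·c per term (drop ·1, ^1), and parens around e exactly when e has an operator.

ω·9 + 9

base 4: 20 = 4^2 + 4; at 5: 5^2 + 5 = 30; next = 29
base 5: 29 = 5^2 + 4; at 6: 6^2 + 4 = 40; next = 39
base 6: 39 = 6^2 + 3; at 7: 7^2 + 3 = 52; next = 51
base 7: 51 = 7^2 + 2; at 8: 8^2 + 2 = 66; next = 65
base 8: 65 = 8^2 + 1; at 9: 9^2 + 1 = 82; next = 81
base 9: 81 = 9^2; at 10: 10^2 = 100; next = 99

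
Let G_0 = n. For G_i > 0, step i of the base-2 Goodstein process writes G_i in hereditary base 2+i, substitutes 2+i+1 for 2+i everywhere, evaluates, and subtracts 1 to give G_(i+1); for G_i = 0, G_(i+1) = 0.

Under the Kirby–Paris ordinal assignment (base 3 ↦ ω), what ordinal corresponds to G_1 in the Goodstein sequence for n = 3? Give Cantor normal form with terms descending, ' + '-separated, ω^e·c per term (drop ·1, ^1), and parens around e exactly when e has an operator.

base 2: 3 = 2 + 1; at 3: 3 + 1 = 4; next = 3
base 3: 3 = 3; at 4: 4 = 4; next = 3

ω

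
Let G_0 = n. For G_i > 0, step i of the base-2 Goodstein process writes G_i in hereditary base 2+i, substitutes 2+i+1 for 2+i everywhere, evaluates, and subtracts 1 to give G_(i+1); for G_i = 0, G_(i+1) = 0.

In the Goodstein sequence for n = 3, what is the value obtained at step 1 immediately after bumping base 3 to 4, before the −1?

G_0 = 3. HB_2(3) = 2 + 1. Bump = 4. G_1 = 3.
G_1 = 3. HB_3(3) = 3. Bump = 4. G_2 = 3.

4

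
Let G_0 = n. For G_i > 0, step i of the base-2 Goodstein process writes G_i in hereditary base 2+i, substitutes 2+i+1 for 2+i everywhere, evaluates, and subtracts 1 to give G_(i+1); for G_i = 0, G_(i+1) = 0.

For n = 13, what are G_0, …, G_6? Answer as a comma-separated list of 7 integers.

G_0 = 13. HB_2(13) = 2^(2 + 1) + 2^2 + 1. Bump = 109. G_1 = 108.
G_1 = 108. HB_3(108) = 3^(3 + 1) + 3^3. Bump = 1280. G_2 = 1279.
G_2 = 1279. HB_4(1279) = 4^(4 + 1) + 3·4^3 + 3·4^2 + 3·4 + 3. Bump = 16093. G_3 = 16092.
G_3 = 16092. HB_5(16092) = 5^(5 + 1) + 3·5^3 + 3·5^2 + 3·5 + 2. Bump = 280712. G_4 = 280711.
G_4 = 280711. HB_6(280711) = 6^(6 + 1) + 3·6^3 + 3·6^2 + 3·6 + 1. Bump = 5765999. G_5 = 5765998.
G_5 = 5765998. HB_7(5765998) = 7^(7 + 1) + 3·7^3 + 3·7^2 + 3·7. Bump = 134219480. G_6 = 134219479.

13, 108, 1279, 16092, 280711, 5765998, 134219479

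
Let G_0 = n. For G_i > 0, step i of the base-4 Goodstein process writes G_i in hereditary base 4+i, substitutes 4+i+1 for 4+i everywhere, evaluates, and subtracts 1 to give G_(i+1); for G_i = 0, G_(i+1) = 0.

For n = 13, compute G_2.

base 4: 13 = 3·4 + 1; at 5: 3·5 + 1 = 16; next = 15
base 5: 15 = 3·5; at 6: 3·6 = 18; next = 17
base 6: 17 = 2·6 + 5; at 7: 2·7 + 5 = 19; next = 18

17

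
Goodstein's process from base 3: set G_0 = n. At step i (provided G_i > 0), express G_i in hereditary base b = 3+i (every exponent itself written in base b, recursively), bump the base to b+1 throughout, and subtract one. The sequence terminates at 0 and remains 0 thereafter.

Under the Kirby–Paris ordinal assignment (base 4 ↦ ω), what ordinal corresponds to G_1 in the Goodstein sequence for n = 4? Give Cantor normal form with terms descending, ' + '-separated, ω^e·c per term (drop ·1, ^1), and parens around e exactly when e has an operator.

ω

i=0: 4 = 3 + 1 (b=3); 3→4: 4 + 1 = 5; 5−1 = 4
i=1: 4 = 4 (b=4); 4→5: 5 = 5; 5−1 = 4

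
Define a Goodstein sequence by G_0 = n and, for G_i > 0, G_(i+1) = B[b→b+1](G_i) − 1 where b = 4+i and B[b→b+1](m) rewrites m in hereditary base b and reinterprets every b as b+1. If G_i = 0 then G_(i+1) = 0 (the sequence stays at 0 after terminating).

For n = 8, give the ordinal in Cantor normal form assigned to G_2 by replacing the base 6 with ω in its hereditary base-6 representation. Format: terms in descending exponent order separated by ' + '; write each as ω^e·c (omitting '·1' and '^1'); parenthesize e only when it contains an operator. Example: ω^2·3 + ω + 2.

i=0: 8 = 2·4 (b=4); 4→5: 2·5 = 10; 10−1 = 9
i=1: 9 = 5 + 4 (b=5); 5→6: 6 + 4 = 10; 10−1 = 9
i=2: 9 = 6 + 3 (b=6); 6→7: 7 + 3 = 10; 10−1 = 9

ω + 3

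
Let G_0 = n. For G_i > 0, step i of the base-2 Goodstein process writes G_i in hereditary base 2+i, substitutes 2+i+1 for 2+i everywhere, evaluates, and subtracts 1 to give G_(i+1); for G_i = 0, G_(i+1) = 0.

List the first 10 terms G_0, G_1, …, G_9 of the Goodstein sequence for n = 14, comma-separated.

G_0 = 14. HB_2(14) = 2^(2 + 1) + 2^2 + 2. Bump = 111. G_1 = 110.
G_1 = 110. HB_3(110) = 3^(3 + 1) + 3^3 + 2. Bump = 1282. G_2 = 1281.
G_2 = 1281. HB_4(1281) = 4^(4 + 1) + 4^4 + 1. Bump = 18751. G_3 = 18750.
G_3 = 18750. HB_5(18750) = 5^(5 + 1) + 5^5. Bump = 326592. G_4 = 326591.
G_4 = 326591. HB_6(326591) = 6^(6 + 1) + 5·6^5 + 5·6^4 + 5·6^3 + 5·6^2 + 5·6 + 5. Bump = 5862841. G_5 = 5862840.
G_5 = 5862840. HB_7(5862840) = 7^(7 + 1) + 5·7^5 + 5·7^4 + 5·7^3 + 5·7^2 + 5·7 + 4. Bump = 134404972. G_6 = 134404971.
G_6 = 134404971. HB_8(134404971) = 8^(8 + 1) + 5·8^5 + 5·8^4 + 5·8^3 + 5·8^2 + 5·8 + 3. Bump = 3487116549. G_7 = 3487116548.
G_7 = 3487116548. HB_9(3487116548) = 9^(9 + 1) + 5·9^5 + 5·9^4 + 5·9^3 + 5·9^2 + 5·9 + 2. Bump = 100000555552. G_8 = 100000555551.
G_8 = 100000555551. HB_10(100000555551) = 10^(10 + 1) + 5·10^5 + 5·10^4 + 5·10^3 + 5·10^2 + 5·10 + 1. Bump = 3138429262497. G_9 = 3138429262496.

14, 110, 1281, 18750, 326591, 5862840, 134404971, 3487116548, 100000555551, 3138429262496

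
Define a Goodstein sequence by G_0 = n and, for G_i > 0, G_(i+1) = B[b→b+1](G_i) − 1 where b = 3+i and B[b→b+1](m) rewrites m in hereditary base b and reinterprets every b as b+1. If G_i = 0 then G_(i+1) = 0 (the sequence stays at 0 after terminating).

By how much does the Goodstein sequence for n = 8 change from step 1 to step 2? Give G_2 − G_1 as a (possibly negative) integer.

step 0: 8 = 2·3 + 2; sub 4 for 3: 2·4 + 2; = 10; G_1 = 10−1 = 9
step 1: 9 = 2·4 + 1; sub 5 for 4: 2·5 + 1; = 11; G_2 = 11−1 = 10

1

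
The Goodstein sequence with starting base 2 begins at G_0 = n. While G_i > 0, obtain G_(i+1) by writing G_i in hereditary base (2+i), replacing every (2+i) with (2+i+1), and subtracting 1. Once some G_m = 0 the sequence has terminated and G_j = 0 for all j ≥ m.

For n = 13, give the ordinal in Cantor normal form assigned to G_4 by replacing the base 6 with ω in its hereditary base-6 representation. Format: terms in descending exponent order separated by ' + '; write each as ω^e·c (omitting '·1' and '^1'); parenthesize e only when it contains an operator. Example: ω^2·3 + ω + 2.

step 0: 13 = 2^(2 + 1) + 2^2 + 1; sub 3 for 2: 3^(3 + 1) + 3^3 + 1; = 109; G_1 = 109−1 = 108
step 1: 108 = 3^(3 + 1) + 3^3; sub 4 for 3: 4^(4 + 1) + 4^4; = 1280; G_2 = 1280−1 = 1279
step 2: 1279 = 4^(4 + 1) + 3·4^3 + 3·4^2 + 3·4 + 3; sub 5 for 4: 5^(5 + 1) + 3·5^3 + 3·5^2 + 3·5 + 3; = 16093; G_3 = 16093−1 = 16092
step 3: 16092 = 5^(5 + 1) + 3·5^3 + 3·5^2 + 3·5 + 2; sub 6 for 5: 6^(6 + 1) + 3·6^3 + 3·6^2 + 3·6 + 2; = 280712; G_4 = 280712−1 = 280711

ω^(ω + 1) + ω^3·3 + ω^2·3 + ω·3 + 1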